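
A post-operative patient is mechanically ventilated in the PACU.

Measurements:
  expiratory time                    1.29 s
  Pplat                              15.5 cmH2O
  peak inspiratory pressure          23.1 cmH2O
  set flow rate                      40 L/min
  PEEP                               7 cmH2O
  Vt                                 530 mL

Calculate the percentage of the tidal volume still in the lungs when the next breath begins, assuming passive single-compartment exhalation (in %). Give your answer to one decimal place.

Flow: 40 L/min ÷ 60 = 0.6667 L/s.
R = (PIP − Pplat)/V̇ = (23.1 − 15.5) / 0.6667 = 7.6/0.6667 = 11.399 cmH2O·s/L.
C = Vt/(Pplat − PEEP) = 530.0 / (15.5 − 7) = 530.0/8.5 = 62.353 mL/cmH2O.
τ = R × C = 11.399 × 0.06235 L/cmH2O = 0.7107 s.
Fraction remaining at end-expiration = e^(−Te/τ) = e^(−1.29/0.7107) = 0.1628 → 16.28%.

16.3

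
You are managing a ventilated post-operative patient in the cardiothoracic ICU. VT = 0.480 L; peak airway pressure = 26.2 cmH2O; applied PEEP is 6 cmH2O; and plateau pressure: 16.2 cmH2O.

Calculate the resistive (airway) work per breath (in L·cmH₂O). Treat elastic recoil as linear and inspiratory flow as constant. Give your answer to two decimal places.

With constant inspiratory flow the resistive pressure is constant at PIP − Pplat = 26.2 − 16.2 = 10.0 cmH2O, so resistive work = 10.0 × 0.480 = 4.8 L·cmH2O.

4.80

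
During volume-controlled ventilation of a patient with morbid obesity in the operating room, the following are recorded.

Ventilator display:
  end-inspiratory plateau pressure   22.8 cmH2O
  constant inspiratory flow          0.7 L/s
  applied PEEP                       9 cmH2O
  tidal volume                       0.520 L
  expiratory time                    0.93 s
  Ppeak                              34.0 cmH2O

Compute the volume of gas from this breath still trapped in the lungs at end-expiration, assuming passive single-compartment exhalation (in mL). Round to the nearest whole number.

R = (PIP − Pplat)/V̇ = (34.0 − 22.8) / 0.7 = 11.2/0.7 = 16.0 cmH2O·s/L.
C = Vt/(Pplat − PEEP) = 520.0 / (22.8 − 9) = 520.0/13.8 = 37.681 mL/cmH2O.
τ = R × C = 16.0 × 0.03768 L/cmH2O = 0.6029 s.
Fraction remaining = e^(−Te/τ) = e^(−0.93/0.6029) = 0.2138.
Trapped volume = 520.0 × 0.2138 = 111.18 mL.

111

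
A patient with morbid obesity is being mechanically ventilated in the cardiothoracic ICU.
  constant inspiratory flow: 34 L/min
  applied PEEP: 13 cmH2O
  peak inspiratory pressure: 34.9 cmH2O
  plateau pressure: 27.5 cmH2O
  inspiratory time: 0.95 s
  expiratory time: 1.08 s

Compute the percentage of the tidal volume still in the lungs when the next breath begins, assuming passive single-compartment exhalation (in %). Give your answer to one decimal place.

10.8

Flow: 34 L/min ÷ 60 = 0.5667 L/s.
Vt = flow × Ti = 0.5667 L/s × 0.95 s × 1000 mL/L = 538.37 mL.
R = (PIP − Pplat)/V̇ = (34.9 − 27.5) / 0.5667 = 7.4/0.5667 = 13.058 cmH2O·s/L.
C = Vt/(Pplat − PEEP) = 538.37 / (27.5 − 13) = 538.37/14.5 = 37.129 mL/cmH2O.
τ = R × C = 13.058 × 0.03713 L/cmH2O = 0.4848 s.
Fraction remaining at end-expiration = e^(−Te/τ) = e^(−1.08/0.4848) = 0.1078 → 10.78%.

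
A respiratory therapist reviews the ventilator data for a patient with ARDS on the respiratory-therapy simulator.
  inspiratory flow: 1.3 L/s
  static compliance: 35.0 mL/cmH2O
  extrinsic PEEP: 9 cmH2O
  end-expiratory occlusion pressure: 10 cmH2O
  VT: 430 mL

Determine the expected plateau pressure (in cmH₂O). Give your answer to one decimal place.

22.3

End-expiratory occlusion gives total PEEP = 10 cmH2O (intrinsic PEEP = 10 − 9 = 1). Use total PEEP for the elastic gradient.
Pplat = PEEPtotal + Vt / Cstat = 10 + 430 / 35.0 = 10 + 12.286 = 22.286 cmH2O.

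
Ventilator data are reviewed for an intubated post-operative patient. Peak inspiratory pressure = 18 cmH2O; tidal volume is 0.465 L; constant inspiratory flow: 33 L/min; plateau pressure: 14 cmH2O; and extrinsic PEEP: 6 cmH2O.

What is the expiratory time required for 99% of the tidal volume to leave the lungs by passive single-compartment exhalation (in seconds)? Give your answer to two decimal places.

Flow: 33 L/min ÷ 60 = 0.55 L/s.
R = (PIP − Pplat)/V̇ = (18 − 14) / 0.55 = 4.0/0.55 = 7.273 cmH2O·s/L.
C = Vt/(Pplat − PEEP) = 465.0 / (14 − 6) = 465.0/8.0 = 58.125 mL/cmH2O.
τ = R × C = 7.273 × 0.05813 L/cmH2O = 0.4228 s.
t = −τ·ln(1 − 0.99) = −0.4228·ln(0.01) = 1.947 s.

1.95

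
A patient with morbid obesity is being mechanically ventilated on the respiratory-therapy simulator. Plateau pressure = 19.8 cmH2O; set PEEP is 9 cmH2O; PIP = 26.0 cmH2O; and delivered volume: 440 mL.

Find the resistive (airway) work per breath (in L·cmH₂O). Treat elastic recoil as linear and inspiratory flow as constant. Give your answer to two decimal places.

2.73

With constant inspiratory flow the resistive pressure is constant at PIP − Pplat = 26.0 − 19.8 = 6.2 cmH2O, so resistive work = 6.2 × 0.440 = 2.728 L·cmH2O.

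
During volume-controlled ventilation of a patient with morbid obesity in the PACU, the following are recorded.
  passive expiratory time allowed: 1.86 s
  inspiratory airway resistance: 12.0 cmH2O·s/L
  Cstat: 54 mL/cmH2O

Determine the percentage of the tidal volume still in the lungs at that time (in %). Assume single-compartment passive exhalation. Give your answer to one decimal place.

5.7

τ = R × C = 12.0 × 54 mL/cmH2O = 12.0 × 0.054 L/cmH2O = 0.648 s.
Passive exhalation: V(t)/V₀ = e^(−t/τ) = e^(−1.86/0.648) = 0.05668.
Fraction remaining = 0.05668 → 5.668%.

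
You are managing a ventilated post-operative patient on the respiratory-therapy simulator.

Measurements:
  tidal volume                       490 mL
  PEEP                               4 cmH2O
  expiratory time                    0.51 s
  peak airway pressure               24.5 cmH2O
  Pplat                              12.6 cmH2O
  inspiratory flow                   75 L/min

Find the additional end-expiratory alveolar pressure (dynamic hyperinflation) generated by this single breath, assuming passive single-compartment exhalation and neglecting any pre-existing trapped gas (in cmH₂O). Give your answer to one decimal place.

Flow: 75 L/min ÷ 60 = 1.25 L/s.
R = (PIP − Pplat)/V̇ = (24.5 − 12.6) / 1.25 = 11.9/1.25 = 9.52 cmH2O·s/L.
C = Vt/(Pplat − PEEP) = 490.0 / (12.6 − 4) = 490.0/8.6 = 56.977 mL/cmH2O.
τ = R × C = 9.52 × 0.05698 L/cmH2O = 0.5424 s.
Fraction remaining = e^(−Te/τ) = e^(−0.51/0.5424) = 0.3905; trapped volume = 490.0 × 0.3905 = 191.35 mL.
Additional alveolar pressure from trapping ≈ V_trapped / C = 191.35 / 56.977 = 3.358 cmH2O.

3.4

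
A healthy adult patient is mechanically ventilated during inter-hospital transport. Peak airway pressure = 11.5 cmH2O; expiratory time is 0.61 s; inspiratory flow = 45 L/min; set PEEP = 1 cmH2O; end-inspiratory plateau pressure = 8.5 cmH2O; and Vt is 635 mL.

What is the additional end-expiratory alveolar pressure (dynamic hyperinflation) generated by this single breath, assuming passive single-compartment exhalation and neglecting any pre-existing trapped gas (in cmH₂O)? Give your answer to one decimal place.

1.2

Flow: 45 L/min ÷ 60 = 0.75 L/s.
R = (PIP − Pplat)/V̇ = (11.5 − 8.5) / 0.75 = 3.0/0.75 = 4.0 cmH2O·s/L.
C = Vt/(Pplat − PEEP) = 635.0 / (8.5 − 1) = 635.0/7.5 = 84.667 mL/cmH2O.
τ = R × C = 4.0 × 0.08467 L/cmH2O = 0.3387 s.
Fraction remaining = e^(−Te/τ) = e^(−0.61/0.3387) = 0.1651; trapped volume = 635.0 × 0.1651 = 104.84 mL.
Additional alveolar pressure from trapping ≈ V_trapped / C = 104.84 / 84.667 = 1.238 cmH2O.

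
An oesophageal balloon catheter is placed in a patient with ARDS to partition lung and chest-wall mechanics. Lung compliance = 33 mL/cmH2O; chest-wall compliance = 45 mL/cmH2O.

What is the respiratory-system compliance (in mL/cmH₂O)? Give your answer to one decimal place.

Lung and chest wall are elastances in series: 1/Crs = 1/CL + 1/Ccw.
1/Crs = 1/33 + 1/45 = 0.05253.
Crs = 19.037 mL/cmH2O.

19.0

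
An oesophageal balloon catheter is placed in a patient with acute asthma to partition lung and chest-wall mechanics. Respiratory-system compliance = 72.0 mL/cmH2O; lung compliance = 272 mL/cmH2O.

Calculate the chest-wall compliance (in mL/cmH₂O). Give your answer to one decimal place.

97.9

1/Ccw = 1/Crs − 1/CL.
1/Ccw = 1/72.0 − 1/272 = 0.01021.
Ccw = 97.943 mL/cmH2O.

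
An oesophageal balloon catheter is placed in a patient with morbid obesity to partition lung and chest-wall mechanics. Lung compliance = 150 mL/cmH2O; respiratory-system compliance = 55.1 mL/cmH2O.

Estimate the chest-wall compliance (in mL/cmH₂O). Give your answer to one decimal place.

87.1

1/Ccw = 1/Crs − 1/CL.
1/Ccw = 1/55.1 − 1/150 = 0.01148.
Ccw = 87.108 mL/cmH2O.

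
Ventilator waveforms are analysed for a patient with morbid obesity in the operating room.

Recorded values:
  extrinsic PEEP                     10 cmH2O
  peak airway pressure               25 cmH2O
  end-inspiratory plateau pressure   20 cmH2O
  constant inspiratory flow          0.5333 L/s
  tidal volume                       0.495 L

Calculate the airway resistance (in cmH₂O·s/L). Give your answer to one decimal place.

9.4

Raw = (PIP − Pplat) / flow = (25 − 20) / 0.5333 = 5.0 / 0.5333 = 9.376 cmH2O·s/L.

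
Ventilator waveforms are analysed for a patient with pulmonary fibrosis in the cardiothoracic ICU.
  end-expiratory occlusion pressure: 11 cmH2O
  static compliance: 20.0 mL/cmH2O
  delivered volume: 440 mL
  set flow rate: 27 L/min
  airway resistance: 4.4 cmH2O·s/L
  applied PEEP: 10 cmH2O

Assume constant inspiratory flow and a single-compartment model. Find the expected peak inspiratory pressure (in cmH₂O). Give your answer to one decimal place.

Flow: 27 L/min ÷ 60 = 0.45 L/s.
Total PEEP = 11 cmH2O (set 10 + intrinsic 1); this is the baseline alveolar pressure.
Equation of motion (constant flow): PIP = Vt/C + R·V̇ + PEEP.
PIP = 440/20.0 + 4.4×0.45 + 11 = 22.0 + 1.98 + 11 = 34.98 cmH2O.

35.0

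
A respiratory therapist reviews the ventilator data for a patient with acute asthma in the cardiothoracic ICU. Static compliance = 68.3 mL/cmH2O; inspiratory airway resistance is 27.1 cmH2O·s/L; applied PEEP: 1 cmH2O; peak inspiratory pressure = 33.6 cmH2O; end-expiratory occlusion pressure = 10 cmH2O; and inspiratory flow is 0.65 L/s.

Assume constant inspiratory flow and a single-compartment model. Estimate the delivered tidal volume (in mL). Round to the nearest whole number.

409

Total PEEP = 10 cmH2O (set 1 + intrinsic 9); this is the baseline alveolar pressure.
Equation of motion (constant flow): PIP = Vt/C + R·V̇ + PEEP.
Vt/C = PIP − R·V̇ − PEEP = 33.6 − 17.615 − 10 = 5.985 cmH2O.
Vt = C × 5.985 = 68.3 × 5.985 = 408.78 mL.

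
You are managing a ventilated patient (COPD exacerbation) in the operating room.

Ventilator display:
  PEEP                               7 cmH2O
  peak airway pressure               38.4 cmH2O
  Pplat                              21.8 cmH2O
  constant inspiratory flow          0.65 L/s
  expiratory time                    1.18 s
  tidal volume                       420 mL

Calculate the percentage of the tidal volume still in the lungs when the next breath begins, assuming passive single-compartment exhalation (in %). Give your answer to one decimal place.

19.6

R = (PIP − Pplat)/V̇ = (38.4 − 21.8) / 0.65 = 16.6/0.65 = 25.538 cmH2O·s/L.
C = Vt/(Pplat − PEEP) = 420.0 / (21.8 − 7) = 420.0/14.8 = 28.378 mL/cmH2O.
τ = R × C = 25.538 × 0.02838 L/cmH2O = 0.7248 s.
Fraction remaining at end-expiration = e^(−Te/τ) = e^(−1.18/0.7248) = 0.1963 → 19.63%.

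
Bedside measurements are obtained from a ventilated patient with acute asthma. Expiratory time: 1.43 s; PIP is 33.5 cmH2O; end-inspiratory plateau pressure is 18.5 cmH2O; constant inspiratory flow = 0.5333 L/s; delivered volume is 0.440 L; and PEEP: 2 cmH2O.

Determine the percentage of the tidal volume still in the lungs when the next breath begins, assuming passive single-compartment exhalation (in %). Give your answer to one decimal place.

14.9

R = (PIP − Pplat)/V̇ = (33.5 − 18.5) / 0.5333 = 15.0/0.5333 = 28.127 cmH2O·s/L.
C = Vt/(Pplat − PEEP) = 440.0 / (18.5 − 2) = 440.0/16.5 = 26.667 mL/cmH2O.
τ = R × C = 28.127 × 0.02667 L/cmH2O = 0.7501 s.
Fraction remaining at end-expiration = e^(−Te/τ) = e^(−1.43/0.7501) = 0.1486 → 14.86%.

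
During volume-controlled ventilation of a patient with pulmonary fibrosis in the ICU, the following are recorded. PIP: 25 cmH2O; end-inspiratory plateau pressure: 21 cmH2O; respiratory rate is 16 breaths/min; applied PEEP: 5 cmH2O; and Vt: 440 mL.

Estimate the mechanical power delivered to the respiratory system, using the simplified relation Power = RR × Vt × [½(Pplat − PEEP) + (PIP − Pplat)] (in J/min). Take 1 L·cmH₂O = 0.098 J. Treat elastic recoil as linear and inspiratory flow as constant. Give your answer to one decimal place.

Per-breath work = Vt × [½(Pplat−PEEP) + (PIP−Pplat)] = 0.440 × [0.5×16.0 + 4.0] = 0.440 × 12.0 = 5.28 L·cmH2O.
Power = 16 × 5.28 = 84.48 L·cmH2O/min.
× 0.098 J/(L·cmH2O) → 8.279 J/min.

8.3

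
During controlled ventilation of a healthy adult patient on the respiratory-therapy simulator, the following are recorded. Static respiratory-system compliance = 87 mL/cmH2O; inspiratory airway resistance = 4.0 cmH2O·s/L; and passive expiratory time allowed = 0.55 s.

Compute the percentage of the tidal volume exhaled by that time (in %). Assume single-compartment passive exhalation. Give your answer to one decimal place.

79.4

τ = R × C = 4.0 × 87 mL/cmH2O = 4.0 × 0.087 L/cmH2O = 0.348 s.
Passive exhalation: V(t)/V₀ = e^(−t/τ) = e^(−0.55/0.348) = 0.2059.
Fraction exhaled = 1 − 0.2059 = 0.7941 → 79.41%.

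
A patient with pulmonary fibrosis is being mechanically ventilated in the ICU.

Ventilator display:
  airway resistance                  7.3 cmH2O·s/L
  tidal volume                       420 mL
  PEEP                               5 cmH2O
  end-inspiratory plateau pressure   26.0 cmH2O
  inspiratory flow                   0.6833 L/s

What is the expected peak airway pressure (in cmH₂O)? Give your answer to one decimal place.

PIP = Pplat + Raw × flow = 26.0 + 7.3 × 0.6833 = 26.0 + 4.988 = 30.988 cmH2O.

31.0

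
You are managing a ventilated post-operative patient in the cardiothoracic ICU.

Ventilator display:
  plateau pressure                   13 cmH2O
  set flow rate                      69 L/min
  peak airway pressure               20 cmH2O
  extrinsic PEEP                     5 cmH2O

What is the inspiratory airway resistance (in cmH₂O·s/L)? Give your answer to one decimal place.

Flow: 69 L/min ÷ 60 = 1.15 L/s.
Raw = (PIP − Pplat) / flow = (20 − 13) / 1.15 = 7.0 / 1.15 = 6.087 cmH2O·s/L.

6.1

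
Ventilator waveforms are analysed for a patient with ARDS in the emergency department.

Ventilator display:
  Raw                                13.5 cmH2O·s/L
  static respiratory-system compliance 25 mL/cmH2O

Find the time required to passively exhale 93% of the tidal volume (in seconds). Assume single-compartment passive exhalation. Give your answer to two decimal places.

τ = R × C = 13.5 × 25 mL/cmH2O = 13.5 × 0.025 L/cmH2O = 0.3375 s.
Exhaled fraction f = 1 − e^(−t/τ) → t = −τ·ln(1 − f) = −0.3375·ln(0.07) = 0.8975 s.

0.90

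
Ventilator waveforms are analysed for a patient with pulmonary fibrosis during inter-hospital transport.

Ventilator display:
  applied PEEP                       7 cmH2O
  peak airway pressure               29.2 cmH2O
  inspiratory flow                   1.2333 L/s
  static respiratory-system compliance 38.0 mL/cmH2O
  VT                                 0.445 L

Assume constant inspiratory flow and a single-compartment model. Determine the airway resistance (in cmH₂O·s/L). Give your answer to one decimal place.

Equation of motion (constant flow): PIP = Vt/C + R·V̇ + PEEP.
R·V̇ = PIP − Vt/C − PEEP = 29.2 − 445/38.0 − 7 = 29.2 − 11.711 − 7 = 10.489 cmH2O.
R = 10.489 / 1.2333 = 8.505 cmH2O·s/L.

8.5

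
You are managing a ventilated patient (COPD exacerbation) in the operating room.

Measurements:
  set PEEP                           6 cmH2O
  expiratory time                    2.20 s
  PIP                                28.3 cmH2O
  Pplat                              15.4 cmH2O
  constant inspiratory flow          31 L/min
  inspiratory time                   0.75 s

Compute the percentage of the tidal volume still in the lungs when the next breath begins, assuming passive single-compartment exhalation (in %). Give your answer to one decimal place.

11.8

Flow: 31 L/min ÷ 60 = 0.5167 L/s.
Vt = flow × Ti = 0.5167 L/s × 0.75 s × 1000 mL/L = 387.53 mL.
R = (PIP − Pplat)/V̇ = (28.3 − 15.4) / 0.5167 = 12.9/0.5167 = 24.966 cmH2O·s/L.
C = Vt/(Pplat − PEEP) = 387.53 / (15.4 − 6) = 387.53/9.4 = 41.227 mL/cmH2O.
τ = R × C = 24.966 × 0.04123 L/cmH2O = 1.029 s.
Fraction remaining at end-expiration = e^(−Te/τ) = e^(−2.20/1.029) = 0.1179 → 11.79%.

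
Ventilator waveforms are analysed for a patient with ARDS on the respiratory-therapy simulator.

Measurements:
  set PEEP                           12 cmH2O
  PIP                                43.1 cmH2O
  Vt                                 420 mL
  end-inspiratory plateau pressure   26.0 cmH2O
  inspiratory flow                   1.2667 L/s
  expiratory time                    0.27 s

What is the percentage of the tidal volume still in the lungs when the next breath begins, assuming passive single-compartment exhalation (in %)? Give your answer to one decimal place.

51.3

R = (PIP − Pplat)/V̇ = (43.1 − 26.0) / 1.2667 = 17.1/1.2667 = 13.5 cmH2O·s/L.
C = Vt/(Pplat − PEEP) = 420.0 / (26.0 − 12) = 420.0/14.0 = 30.0 mL/cmH2O.
τ = R × C = 13.5 × 0.03 L/cmH2O = 0.405 s.
Fraction remaining at end-expiration = e^(−Te/τ) = e^(−0.27/0.405) = 0.5134 → 51.34%.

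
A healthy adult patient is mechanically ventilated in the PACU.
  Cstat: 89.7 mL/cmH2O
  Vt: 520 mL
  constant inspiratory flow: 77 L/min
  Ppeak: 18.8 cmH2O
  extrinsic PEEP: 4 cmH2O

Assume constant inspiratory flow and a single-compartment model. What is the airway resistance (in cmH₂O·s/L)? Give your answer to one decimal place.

Flow: 77 L/min ÷ 60 = 1.2833 L/s.
Equation of motion (constant flow): PIP = Vt/C + R·V̇ + PEEP.
R·V̇ = PIP − Vt/C − PEEP = 18.8 − 520/89.7 − 4 = 18.8 − 5.797 − 4 = 9.003 cmH2O.
R = 9.003 / 1.2833 = 7.016 cmH2O·s/L.

7.0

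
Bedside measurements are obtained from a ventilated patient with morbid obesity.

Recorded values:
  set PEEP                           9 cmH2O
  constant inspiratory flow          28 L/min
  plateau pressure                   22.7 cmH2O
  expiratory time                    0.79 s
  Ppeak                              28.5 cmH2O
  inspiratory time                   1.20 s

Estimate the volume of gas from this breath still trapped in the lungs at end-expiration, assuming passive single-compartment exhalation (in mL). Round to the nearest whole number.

118

Flow: 28 L/min ÷ 60 = 0.4667 L/s.
Vt = flow × Ti = 0.4667 L/s × 1.20 s × 1000 mL/L = 560.04 mL.
R = (PIP − Pplat)/V̇ = (28.5 − 22.7) / 0.4667 = 5.8/0.4667 = 12.428 cmH2O·s/L.
C = Vt/(Pplat − PEEP) = 560.04 / (22.7 − 9) = 560.04/13.7 = 40.879 mL/cmH2O.
τ = R × C = 12.428 × 0.04088 L/cmH2O = 0.5081 s.
Fraction remaining = e^(−Te/τ) = e^(−0.79/0.5081) = 0.2112.
Trapped volume = 560.04 × 0.2112 = 118.28 mL.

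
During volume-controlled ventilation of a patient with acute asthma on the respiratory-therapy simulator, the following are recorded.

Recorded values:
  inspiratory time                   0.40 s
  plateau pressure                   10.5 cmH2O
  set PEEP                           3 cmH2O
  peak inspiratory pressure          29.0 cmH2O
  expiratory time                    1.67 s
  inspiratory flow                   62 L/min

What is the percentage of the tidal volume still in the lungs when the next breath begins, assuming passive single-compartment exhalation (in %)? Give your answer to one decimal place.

18.4

Flow: 62 L/min ÷ 60 = 1.0333 L/s.
Vt = flow × Ti = 1.0333 L/s × 0.40 s × 1000 mL/L = 413.32 mL.
R = (PIP − Pplat)/V̇ = (29.0 − 10.5) / 1.0333 = 18.5/1.0333 = 17.904 cmH2O·s/L.
C = Vt/(Pplat − PEEP) = 413.32 / (10.5 − 3) = 413.32/7.5 = 55.109 mL/cmH2O.
τ = R × C = 17.904 × 0.05511 L/cmH2O = 0.9867 s.
Fraction remaining at end-expiration = e^(−Te/τ) = e^(−1.67/0.9867) = 0.1841 → 18.41%.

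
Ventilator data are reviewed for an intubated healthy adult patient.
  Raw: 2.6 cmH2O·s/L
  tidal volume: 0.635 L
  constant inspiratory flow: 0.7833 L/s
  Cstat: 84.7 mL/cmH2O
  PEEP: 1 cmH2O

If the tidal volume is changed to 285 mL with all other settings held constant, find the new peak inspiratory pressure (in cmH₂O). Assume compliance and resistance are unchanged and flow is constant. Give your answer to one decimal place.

6.4

PIP = Vt/C + R·V̇ + PEEP (constant-flow equation of motion).
Only the elastic term changes: ΔPIP = ΔVt / C = (285 − 635) / 84.7 = -4.132 cmH2O.
Original PIP = 635/84.7 + 2.6×0.7833 + 1 = 10.534 cmH2O; new PIP = 10.534 + (-4.132) = 6.402 cmH2O.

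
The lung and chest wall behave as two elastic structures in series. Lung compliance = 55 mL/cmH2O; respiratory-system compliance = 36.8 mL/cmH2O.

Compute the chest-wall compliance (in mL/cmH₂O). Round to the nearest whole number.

1/Ccw = 1/Crs − 1/CL.
1/Ccw = 1/36.8 − 1/55 = 0.008992.
Ccw = 111.21 mL/cmH2O.

111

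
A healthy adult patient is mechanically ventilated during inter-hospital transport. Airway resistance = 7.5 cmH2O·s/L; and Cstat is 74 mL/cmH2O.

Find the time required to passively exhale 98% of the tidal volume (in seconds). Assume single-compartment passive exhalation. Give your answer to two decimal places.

2.17

τ = R × C = 7.5 × 74 mL/cmH2O = 7.5 × 0.074 L/cmH2O = 0.555 s.
Exhaled fraction f = 1 − e^(−t/τ) → t = −τ·ln(1 − f) = −0.555·ln(0.02) = 2.171 s.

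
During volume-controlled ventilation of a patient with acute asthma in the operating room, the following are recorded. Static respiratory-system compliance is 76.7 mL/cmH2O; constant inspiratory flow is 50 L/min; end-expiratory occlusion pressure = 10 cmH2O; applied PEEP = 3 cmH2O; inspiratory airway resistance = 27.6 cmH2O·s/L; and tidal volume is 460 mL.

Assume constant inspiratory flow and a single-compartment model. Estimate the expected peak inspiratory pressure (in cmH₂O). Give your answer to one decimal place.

Flow: 50 L/min ÷ 60 = 0.8333 L/s.
Total PEEP = 10 cmH2O (set 3 + intrinsic 7); this is the baseline alveolar pressure.
Equation of motion (constant flow): PIP = Vt/C + R·V̇ + PEEP.
PIP = 460/76.7 + 27.6×0.8333 + 10 = 5.997 + 22.999 + 10 = 38.996 cmH2O.

39.0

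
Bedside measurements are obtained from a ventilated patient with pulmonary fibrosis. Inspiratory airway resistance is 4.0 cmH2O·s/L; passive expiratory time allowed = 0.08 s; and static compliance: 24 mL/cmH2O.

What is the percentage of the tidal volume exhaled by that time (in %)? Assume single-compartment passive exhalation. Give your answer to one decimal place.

τ = R × C = 4.0 × 24 mL/cmH2O = 4.0 × 0.024 L/cmH2O = 0.096 s.
Passive exhalation: V(t)/V₀ = e^(−t/τ) = e^(−0.08/0.096) = 0.4346.
Fraction exhaled = 1 − 0.4346 = 0.5654 → 56.54%.

56.5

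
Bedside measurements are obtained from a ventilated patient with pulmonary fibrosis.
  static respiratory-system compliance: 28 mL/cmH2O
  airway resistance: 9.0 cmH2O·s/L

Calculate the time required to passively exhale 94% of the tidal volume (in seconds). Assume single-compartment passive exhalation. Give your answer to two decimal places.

τ = R × C = 9.0 × 28 mL/cmH2O = 9.0 × 0.028 L/cmH2O = 0.252 s.
Exhaled fraction f = 1 − e^(−t/τ) → t = −τ·ln(1 − f) = −0.252·ln(0.06) = 0.709 s.

0.71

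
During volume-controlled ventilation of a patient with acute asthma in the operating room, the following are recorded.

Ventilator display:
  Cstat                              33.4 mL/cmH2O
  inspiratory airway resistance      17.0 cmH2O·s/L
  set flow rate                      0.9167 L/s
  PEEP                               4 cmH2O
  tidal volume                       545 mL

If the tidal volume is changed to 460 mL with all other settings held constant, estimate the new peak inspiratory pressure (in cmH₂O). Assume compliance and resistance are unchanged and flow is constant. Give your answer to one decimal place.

33.4

PIP = Vt/C + R·V̇ + PEEP (constant-flow equation of motion).
Only the elastic term changes: ΔPIP = ΔVt / C = (460 − 545) / 33.4 = -2.545 cmH2O.
Original PIP = 545/33.4 + 17.0×0.9167 + 4 = 35.901 cmH2O; new PIP = 35.901 + (-2.545) = 33.356 cmH2O.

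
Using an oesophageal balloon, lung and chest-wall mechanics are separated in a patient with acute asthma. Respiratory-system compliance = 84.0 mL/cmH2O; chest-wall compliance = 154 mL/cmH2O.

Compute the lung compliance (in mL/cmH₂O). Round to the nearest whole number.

1/CL = 1/Crs − 1/Ccw.
1/CL = 1/84.0 − 1/154 = 0.005411.
CL = 184.81 mL/cmH2O.

185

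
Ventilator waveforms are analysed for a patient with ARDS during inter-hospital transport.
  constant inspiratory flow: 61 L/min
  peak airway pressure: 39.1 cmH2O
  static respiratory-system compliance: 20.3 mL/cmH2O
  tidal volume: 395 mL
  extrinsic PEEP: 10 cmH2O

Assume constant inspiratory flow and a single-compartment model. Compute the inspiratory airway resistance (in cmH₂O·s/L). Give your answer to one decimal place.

9.5

Flow: 61 L/min ÷ 60 = 1.0167 L/s.
Equation of motion (constant flow): PIP = Vt/C + R·V̇ + PEEP.
R·V̇ = PIP − Vt/C − PEEP = 39.1 − 395/20.3 − 10 = 39.1 − 19.458 − 10 = 9.642 cmH2O.
R = 9.642 / 1.0167 = 9.484 cmH2O·s/L.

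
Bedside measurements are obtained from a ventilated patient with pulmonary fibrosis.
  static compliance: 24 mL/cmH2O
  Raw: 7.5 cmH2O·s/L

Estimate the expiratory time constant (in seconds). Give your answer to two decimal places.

τ = R × C = 7.5 × 24 mL/cmH2O = 7.5 × 0.024 L/cmH2O = 0.18 s.

0.18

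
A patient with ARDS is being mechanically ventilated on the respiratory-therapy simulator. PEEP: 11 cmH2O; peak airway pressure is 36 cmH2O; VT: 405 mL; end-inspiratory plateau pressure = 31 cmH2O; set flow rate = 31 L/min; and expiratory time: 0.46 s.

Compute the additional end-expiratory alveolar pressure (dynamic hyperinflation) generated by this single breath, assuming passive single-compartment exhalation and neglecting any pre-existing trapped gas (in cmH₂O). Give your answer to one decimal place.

1.9

Flow: 31 L/min ÷ 60 = 0.5167 L/s.
R = (PIP − Pplat)/V̇ = (36 − 31) / 0.5167 = 5.0/0.5167 = 9.677 cmH2O·s/L.
C = Vt/(Pplat − PEEP) = 405.0 / (31 − 11) = 405.0/20.0 = 20.25 mL/cmH2O.
τ = R × C = 9.677 × 0.02025 L/cmH2O = 0.196 s.
Fraction remaining = e^(−Te/τ) = e^(−0.46/0.196) = 0.09566; trapped volume = 405.0 × 0.09566 = 38.742 mL.
Additional alveolar pressure from trapping ≈ V_trapped / C = 38.742 / 20.25 = 1.913 cmH2O.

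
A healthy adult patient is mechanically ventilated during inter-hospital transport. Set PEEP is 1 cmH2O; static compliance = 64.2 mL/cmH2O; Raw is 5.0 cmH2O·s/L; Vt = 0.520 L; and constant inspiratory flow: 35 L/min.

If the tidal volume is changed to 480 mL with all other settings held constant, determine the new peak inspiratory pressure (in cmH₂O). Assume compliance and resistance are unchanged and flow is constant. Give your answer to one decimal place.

11.4

Flow: 35 L/min ÷ 60 = 0.5833 L/s.
PIP = Vt/C + R·V̇ + PEEP (constant-flow equation of motion).
Only the elastic term changes: ΔPIP = ΔVt / C = (480 − 520) / 64.2 = -0.6231 cmH2O.
Original PIP = 520/64.2 + 5.0×0.5833 + 1 = 12.016 cmH2O; new PIP = 12.016 + (-0.6231) = 11.393 cmH2O.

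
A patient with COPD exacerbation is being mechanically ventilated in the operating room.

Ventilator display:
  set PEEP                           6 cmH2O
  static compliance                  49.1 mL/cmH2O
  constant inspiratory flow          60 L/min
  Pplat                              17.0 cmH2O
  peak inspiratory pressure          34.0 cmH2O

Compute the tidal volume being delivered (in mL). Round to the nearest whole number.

540

Vt = Cstat × (Pplat − PEEP) = 49.1 × (17.0 − 6) = 49.1 × 11.0 = 540.1 mL.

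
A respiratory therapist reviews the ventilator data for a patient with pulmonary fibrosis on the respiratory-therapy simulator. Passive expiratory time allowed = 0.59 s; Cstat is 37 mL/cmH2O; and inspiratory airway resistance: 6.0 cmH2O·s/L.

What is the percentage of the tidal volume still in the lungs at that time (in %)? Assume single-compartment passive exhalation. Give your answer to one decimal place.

τ = R × C = 6.0 × 37 mL/cmH2O = 6.0 × 0.037 L/cmH2O = 0.222 s.
Passive exhalation: V(t)/V₀ = e^(−t/τ) = e^(−0.59/0.222) = 0.07011.
Fraction remaining = 0.07011 → 7.011%.

7.0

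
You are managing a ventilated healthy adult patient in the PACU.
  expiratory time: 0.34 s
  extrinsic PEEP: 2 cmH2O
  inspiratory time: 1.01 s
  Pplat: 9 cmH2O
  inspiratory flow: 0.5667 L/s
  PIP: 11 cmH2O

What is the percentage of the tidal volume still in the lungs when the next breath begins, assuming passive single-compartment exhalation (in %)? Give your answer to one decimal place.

30.8

Vt = flow × Ti = 0.5667 L/s × 1.01 s × 1000 mL/L = 572.37 mL.
R = (PIP − Pplat)/V̇ = (11 − 9) / 0.5667 = 2.0/0.5667 = 3.529 cmH2O·s/L.
C = Vt/(Pplat − PEEP) = 572.37 / (9 − 2) = 572.37/7.0 = 81.767 mL/cmH2O.
τ = R × C = 3.529 × 0.08177 L/cmH2O = 0.2886 s.
Fraction remaining at end-expiration = e^(−Te/τ) = e^(−0.34/0.2886) = 0.3079 → 30.79%.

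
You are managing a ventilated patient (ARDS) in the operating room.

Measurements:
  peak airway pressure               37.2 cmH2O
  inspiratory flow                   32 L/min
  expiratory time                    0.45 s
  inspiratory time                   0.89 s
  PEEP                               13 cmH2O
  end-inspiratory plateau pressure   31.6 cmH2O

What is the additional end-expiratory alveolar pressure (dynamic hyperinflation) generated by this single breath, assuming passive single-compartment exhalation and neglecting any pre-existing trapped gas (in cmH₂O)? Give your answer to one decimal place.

Flow: 32 L/min ÷ 60 = 0.5333 L/s.
Vt = flow × Ti = 0.5333 L/s × 0.89 s × 1000 mL/L = 474.64 mL.
R = (PIP − Pplat)/V̇ = (37.2 − 31.6) / 0.5333 = 5.6/0.5333 = 10.501 cmH2O·s/L.
C = Vt/(Pplat − PEEP) = 474.64 / (31.6 − 13) = 474.64/18.6 = 25.518 mL/cmH2O.
τ = R × C = 10.501 × 0.02552 L/cmH2O = 0.268 s.
Fraction remaining = e^(−Te/τ) = e^(−0.45/0.268) = 0.1865; trapped volume = 474.64 × 0.1865 = 88.52 mL.
Additional alveolar pressure from trapping ≈ V_trapped / C = 88.52 / 25.518 = 3.469 cmH2O.

3.5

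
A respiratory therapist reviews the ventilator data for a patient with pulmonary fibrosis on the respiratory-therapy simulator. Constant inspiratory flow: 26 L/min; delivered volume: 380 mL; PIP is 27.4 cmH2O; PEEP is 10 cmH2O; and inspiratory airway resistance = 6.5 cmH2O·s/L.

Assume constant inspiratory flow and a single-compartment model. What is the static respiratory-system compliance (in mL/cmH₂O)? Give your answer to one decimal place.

26.1

Flow: 26 L/min ÷ 60 = 0.4333 L/s.
Equation of motion (constant flow): PIP = Vt/C + R·V̇ + PEEP.
Vt/C = PIP − R·V̇ − PEEP = 27.4 − 6.5×0.4333 − 10 = 27.4 − 2.816 − 10 = 14.584 cmH2O.
C = Vt / 14.584 = 380 / 14.584 = 26.056 mL/cmH2O.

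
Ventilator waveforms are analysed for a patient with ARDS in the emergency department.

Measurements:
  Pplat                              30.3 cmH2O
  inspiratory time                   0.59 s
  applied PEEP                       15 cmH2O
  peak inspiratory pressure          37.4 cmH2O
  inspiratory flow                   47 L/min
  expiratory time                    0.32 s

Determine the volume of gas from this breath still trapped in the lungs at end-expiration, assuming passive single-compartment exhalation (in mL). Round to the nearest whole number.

144

Flow: 47 L/min ÷ 60 = 0.7833 L/s.
Vt = flow × Ti = 0.7833 L/s × 0.59 s × 1000 mL/L = 462.15 mL.
R = (PIP − Pplat)/V̇ = (37.4 − 30.3) / 0.7833 = 7.1/0.7833 = 9.064 cmH2O·s/L.
C = Vt/(Pplat − PEEP) = 462.15 / (30.3 − 15) = 462.15/15.3 = 30.206 mL/cmH2O.
τ = R × C = 9.064 × 0.03021 L/cmH2O = 0.2738 s.
Fraction remaining = e^(−Te/τ) = e^(−0.32/0.2738) = 0.3108.
Trapped volume = 462.15 × 0.3108 = 143.64 mL.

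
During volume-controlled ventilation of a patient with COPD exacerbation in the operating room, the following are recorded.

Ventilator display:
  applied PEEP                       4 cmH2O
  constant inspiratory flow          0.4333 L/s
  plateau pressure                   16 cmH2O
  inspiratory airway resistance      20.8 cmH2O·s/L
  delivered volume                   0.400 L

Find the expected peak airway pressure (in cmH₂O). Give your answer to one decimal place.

25.0

PIP = Pplat + Raw × flow = 16 + 20.8 × 0.4333 = 16 + 9.013 = 25.013 cmH2O.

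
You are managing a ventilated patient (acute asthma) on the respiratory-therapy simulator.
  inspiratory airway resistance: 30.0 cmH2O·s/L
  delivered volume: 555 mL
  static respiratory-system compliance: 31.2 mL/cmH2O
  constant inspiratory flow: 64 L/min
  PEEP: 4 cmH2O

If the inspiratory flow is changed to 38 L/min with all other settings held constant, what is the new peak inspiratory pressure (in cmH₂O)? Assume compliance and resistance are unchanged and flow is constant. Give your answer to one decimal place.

Flow: 64 L/min ÷ 60 = 1.0667 L/s.
New flow: 38 L/min ÷ 60 = 0.6333 L/s.
PIP = Vt/C + R·V̇ + PEEP (constant-flow equation of motion).
Only the resistive term changes: ΔPIP = R × ΔV̇ = 30.0 × (0.6333 − 1.0667) = 30.0 × -0.4334 = -13.002 cmH2O.
Original PIP = 555/31.2 + 30.0×1.0667 + 4 = 53.789 cmH2O; new PIP = 53.789 + (-13.002) = 40.787 cmH2O.

40.8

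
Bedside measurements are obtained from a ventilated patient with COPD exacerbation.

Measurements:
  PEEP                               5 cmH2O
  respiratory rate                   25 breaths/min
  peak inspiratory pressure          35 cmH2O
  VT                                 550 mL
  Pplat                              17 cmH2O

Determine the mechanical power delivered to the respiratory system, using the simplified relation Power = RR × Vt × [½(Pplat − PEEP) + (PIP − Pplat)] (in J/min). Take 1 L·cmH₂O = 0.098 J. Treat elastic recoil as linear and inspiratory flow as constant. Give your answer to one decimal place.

Per-breath work = Vt × [½(Pplat−PEEP) + (PIP−Pplat)] = 0.550 × [0.5×12.0 + 18.0] = 0.550 × 24.0 = 13.2 L·cmH2O.
Power = 25 × 13.2 = 330.0 L·cmH2O/min.
× 0.098 J/(L·cmH2O) → 32.34 J/min.

32.3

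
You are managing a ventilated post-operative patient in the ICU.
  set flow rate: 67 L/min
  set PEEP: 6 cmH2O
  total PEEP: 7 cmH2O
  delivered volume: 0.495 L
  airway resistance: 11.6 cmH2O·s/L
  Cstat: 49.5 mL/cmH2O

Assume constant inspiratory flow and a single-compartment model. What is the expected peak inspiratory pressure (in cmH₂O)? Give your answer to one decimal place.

30.0

Flow: 67 L/min ÷ 60 = 1.1167 L/s.
Total PEEP = 7 cmH2O (set 6 + intrinsic 1); this is the baseline alveolar pressure.
Equation of motion (constant flow): PIP = Vt/C + R·V̇ + PEEP.
PIP = 495/49.5 + 11.6×1.1167 + 7 = 10.0 + 12.954 + 7 = 29.954 cmH2O.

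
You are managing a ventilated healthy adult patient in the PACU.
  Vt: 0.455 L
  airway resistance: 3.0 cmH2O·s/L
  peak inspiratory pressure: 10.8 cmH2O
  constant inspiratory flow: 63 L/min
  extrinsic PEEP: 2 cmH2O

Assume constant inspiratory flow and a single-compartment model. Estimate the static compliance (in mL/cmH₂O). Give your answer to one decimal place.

80.5

Flow: 63 L/min ÷ 60 = 1.05 L/s.
Equation of motion (constant flow): PIP = Vt/C + R·V̇ + PEEP.
Vt/C = PIP − R·V̇ − PEEP = 10.8 − 3.0×1.05 − 2 = 10.8 − 3.15 − 2 = 5.65 cmH2O.
C = Vt / 5.65 = 455 / 5.65 = 80.531 mL/cmH2O.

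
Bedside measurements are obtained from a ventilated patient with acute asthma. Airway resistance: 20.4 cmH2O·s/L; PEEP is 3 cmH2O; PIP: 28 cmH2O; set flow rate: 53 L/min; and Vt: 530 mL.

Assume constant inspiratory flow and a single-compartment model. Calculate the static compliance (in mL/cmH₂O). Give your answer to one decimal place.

Flow: 53 L/min ÷ 60 = 0.8833 L/s.
Equation of motion (constant flow): PIP = Vt/C + R·V̇ + PEEP.
Vt/C = PIP − R·V̇ − PEEP = 28 − 20.4×0.8833 − 3 = 28 − 18.019 − 3 = 6.981 cmH2O.
C = Vt / 6.981 = 530 / 6.981 = 75.92 mL/cmH2O.

75.9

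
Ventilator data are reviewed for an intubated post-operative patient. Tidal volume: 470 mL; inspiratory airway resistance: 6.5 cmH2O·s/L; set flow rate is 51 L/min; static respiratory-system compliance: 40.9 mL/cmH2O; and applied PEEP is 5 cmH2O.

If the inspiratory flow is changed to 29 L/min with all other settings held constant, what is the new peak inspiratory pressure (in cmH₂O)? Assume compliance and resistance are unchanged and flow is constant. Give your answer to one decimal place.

19.6

Flow: 51 L/min ÷ 60 = 0.85 L/s.
New flow: 29 L/min ÷ 60 = 0.4833 L/s.
PIP = Vt/C + R·V̇ + PEEP (constant-flow equation of motion).
Only the resistive term changes: ΔPIP = R × ΔV̇ = 6.5 × (0.4833 − 0.85) = 6.5 × -0.3667 = -2.384 cmH2O.
Original PIP = 470/40.9 + 6.5×0.85 + 5 = 22.016 cmH2O; new PIP = 22.016 + (-2.384) = 19.632 cmH2O.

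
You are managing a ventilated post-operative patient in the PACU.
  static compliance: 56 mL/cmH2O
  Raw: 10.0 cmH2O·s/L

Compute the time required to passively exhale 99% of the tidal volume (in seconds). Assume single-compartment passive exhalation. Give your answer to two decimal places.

τ = R × C = 10.0 × 56 mL/cmH2O = 10.0 × 0.056 L/cmH2O = 0.56 s.
Exhaled fraction f = 1 − e^(−t/τ) → t = −τ·ln(1 − f) = −0.56·ln(0.01) = 2.579 s.

2.58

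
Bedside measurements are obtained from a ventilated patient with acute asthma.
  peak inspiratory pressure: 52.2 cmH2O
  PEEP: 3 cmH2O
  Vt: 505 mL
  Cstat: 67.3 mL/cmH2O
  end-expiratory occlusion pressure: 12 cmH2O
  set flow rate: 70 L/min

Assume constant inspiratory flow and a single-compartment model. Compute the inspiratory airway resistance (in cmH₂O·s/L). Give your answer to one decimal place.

Flow: 70 L/min ÷ 60 = 1.1667 L/s.
Total PEEP = 12 cmH2O (set 3 + intrinsic 9); this is the baseline alveolar pressure.
Equation of motion (constant flow): PIP = Vt/C + R·V̇ + PEEP.
R·V̇ = PIP − Vt/C − PEEP = 52.2 − 505/67.3 − 12 = 52.2 − 7.504 − 12 = 32.696 cmH2O.
R = 32.696 / 1.1667 = 28.024 cmH2O·s/L.

28.0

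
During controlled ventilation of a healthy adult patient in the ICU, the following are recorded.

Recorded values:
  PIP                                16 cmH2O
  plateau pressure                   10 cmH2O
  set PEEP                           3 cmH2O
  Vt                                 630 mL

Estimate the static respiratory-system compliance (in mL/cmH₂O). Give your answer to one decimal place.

Cstat = Vt / (Pplat − PEEP) = 630 / (10 − 3) = 630 / 7.0 = 90.0 mL/cmH2O.

90.0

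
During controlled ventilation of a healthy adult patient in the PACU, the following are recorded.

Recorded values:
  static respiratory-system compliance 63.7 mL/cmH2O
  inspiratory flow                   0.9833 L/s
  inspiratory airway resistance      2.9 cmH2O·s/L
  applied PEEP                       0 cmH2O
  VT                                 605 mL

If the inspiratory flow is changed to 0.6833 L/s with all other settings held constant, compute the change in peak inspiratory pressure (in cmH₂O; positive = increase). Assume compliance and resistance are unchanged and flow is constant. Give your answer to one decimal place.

PIP = Vt/C + R·V̇ + PEEP (constant-flow equation of motion).
Only the resistive term changes: ΔPIP = R × ΔV̇ = 2.9 × (0.6833 − 0.9833) = 2.9 × -0.3 = -0.87 cmH2O.

-0.9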